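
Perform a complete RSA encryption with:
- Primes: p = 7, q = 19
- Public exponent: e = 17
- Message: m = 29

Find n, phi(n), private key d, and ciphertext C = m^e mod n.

Step 1: n = 7 * 19 = 133.
Step 2: phi(n) = (7-1)(19-1) = 6 * 18 = 108.
Step 3: Find d = 17^(-1) mod 108 = 89.
  Verify: 17 * 89 = 1513 = 1 (mod 108).
Step 4: C = 29^17 mod 133 = 78.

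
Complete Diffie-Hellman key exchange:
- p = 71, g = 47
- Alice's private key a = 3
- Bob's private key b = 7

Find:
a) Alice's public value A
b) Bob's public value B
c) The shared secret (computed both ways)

Step 1: A = g^a mod p = 47^3 mod 71 = 21.
Step 2: B = g^b mod p = 47^7 mod 71 = 66.
Step 3: Alice computes s = B^a mod p = 66^3 mod 71 = 17.
Step 4: Bob computes s = A^b mod p = 21^7 mod 71 = 17.
Both sides agree: shared secret = 17.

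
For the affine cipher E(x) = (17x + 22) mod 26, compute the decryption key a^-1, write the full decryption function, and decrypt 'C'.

Step 1: Find a^-1, the modular inverse of 17 mod 26.
Step 2: We need 17 * a^-1 = 1 (mod 26).
Step 3: 17 * 23 = 391 = 15 * 26 + 1, so a^-1 = 23.
Step 4: D(y) = 23(y - 22) mod 26.
Step 5: Apply to 'C' (y = 2): D(2) = 23 * (2 - 22) mod 26 = 23 * -20 mod 26 = 8 -> 'I'.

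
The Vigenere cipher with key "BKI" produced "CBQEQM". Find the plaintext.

Step 1: Extend key: BKIBKI
Step 2: Decrypt each letter (c - k) mod 26:
  C(2) - B(1) = (2-1) mod 26 = 1 = B
  B(1) - K(10) = (1-10) mod 26 = 17 = R
  Q(16) - I(8) = (16-8) mod 26 = 8 = I
  E(4) - B(1) = (4-1) mod 26 = 3 = D
  Q(16) - K(10) = (16-10) mod 26 = 6 = G
  M(12) - I(8) = (12-8) mod 26 = 4 = E
Plaintext: BRIDGE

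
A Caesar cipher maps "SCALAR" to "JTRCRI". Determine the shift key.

Step 1: Compare first letters: S (position 18) -> J (position 9).
Step 2: Shift = (9 - 18) mod 26 = 17.
The shift value is 17.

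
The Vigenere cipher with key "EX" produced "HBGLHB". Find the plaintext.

Step 1: Extend key: EXEXEX
Step 2: Decrypt each letter (c - k) mod 26:
  H(7) - E(4) = (7-4) mod 26 = 3 = D
  B(1) - X(23) = (1-23) mod 26 = 4 = E
  G(6) - E(4) = (6-4) mod 26 = 2 = C
  L(11) - X(23) = (11-23) mod 26 = 14 = O
  H(7) - E(4) = (7-4) mod 26 = 3 = D
  B(1) - X(23) = (1-23) mod 26 = 4 = E
Plaintext: DECODE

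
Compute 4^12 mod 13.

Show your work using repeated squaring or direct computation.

Step 1: Compute 4^12 mod 13 step by step, reducing modulo 13 at each step.
  4^1 mod 13 = 4
  4^2 mod 13 = (4 * 4) mod 13 = 3
  4^3 mod 13 = (3 * 4) mod 13 = 12
  4^4 mod 13 = (12 * 4) mod 13 = 9
  4^5 mod 13 = (9 * 4) mod 13 = 10
  4^6 mod 13 = (10 * 4) mod 13 = 1
  4^7 mod 13 = (1 * 4) mod 13 = 4
  4^8 mod 13 = (4 * 4) mod 13 = 3
  4^9 mod 13 = (3 * 4) mod 13 = 12
  4^10 mod 13 = (12 * 4) mod 13 = 9
  4^11 mod 13 = (9 * 4) mod 13 = 10
  4^12 mod 13 = (10 * 4) mod 13 = 1
Step 2: Result = 1.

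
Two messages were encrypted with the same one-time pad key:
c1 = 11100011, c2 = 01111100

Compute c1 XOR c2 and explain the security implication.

Step 1: c1 XOR c2 = (m1 XOR k) XOR (m2 XOR k).
Step 2: By XOR associativity/commutativity: = m1 XOR m2 XOR k XOR k = m1 XOR m2.
Step 3: 11100011 XOR 01111100 = 10011111 = 159.
Step 4: The key cancels out! An attacker learns m1 XOR m2 = 159, revealing the relationship between plaintexts.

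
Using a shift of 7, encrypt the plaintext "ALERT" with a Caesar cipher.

Step 1: For each letter, shift forward by 7 positions (mod 26).
  A (position 0) -> position (0+7) mod 26 = 7 -> H
  L (position 11) -> position (11+7) mod 26 = 18 -> S
  E (position 4) -> position (4+7) mod 26 = 11 -> L
  R (position 17) -> position (17+7) mod 26 = 24 -> Y
  T (position 19) -> position (19+7) mod 26 = 0 -> A
Result: HSLYA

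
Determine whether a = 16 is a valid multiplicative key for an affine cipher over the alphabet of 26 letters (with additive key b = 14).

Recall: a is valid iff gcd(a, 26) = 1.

Step 1: Compute gcd(16, 26).
Step 2: gcd(16, 26) = 2.
Since gcd = 2 != 1, 16 shares a common factor with 26, so it cannot be used.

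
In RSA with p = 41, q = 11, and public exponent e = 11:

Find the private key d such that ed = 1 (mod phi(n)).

Step 1: n = 41 * 11 = 451.
Step 2: phi(n) = 40 * 10 = 400.
Step 3: Find d such that 11 * d = 1 (mod 400).
Step 4: d = 11^(-1) mod 400 = 291.
Verification: 11 * 291 = 3201 = 8 * 400 + 1.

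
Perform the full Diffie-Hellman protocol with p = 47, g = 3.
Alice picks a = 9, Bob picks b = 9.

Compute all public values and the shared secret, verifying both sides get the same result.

Step 1: A = g^a mod p = 3^9 mod 47 = 37.
Step 2: B = g^b mod p = 3^9 mod 47 = 37.
Step 3: Alice computes s = B^a mod p = 37^9 mod 47 = 12.
Step 4: Bob computes s = A^b mod p = 37^9 mod 47 = 12.
Both sides agree: shared secret = 12.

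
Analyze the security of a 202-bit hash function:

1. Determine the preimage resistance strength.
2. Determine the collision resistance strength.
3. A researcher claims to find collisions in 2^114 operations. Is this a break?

Step 1: Preimage resistance requires brute-force of 2^202 operations.
Step 2: Collision resistance (birthday bound) = 2^(202/2) = 2^101.
Step 3: The claimed attack costs 2^114 operations.
Step 4: Since 2^114 >= 2^101, the claimed attack is no faster than the generic birthday attack, so this does not break collision resistance.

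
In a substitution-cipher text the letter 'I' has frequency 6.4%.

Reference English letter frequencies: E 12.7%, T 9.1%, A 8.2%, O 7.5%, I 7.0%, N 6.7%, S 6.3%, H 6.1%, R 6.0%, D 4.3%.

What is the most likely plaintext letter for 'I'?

Step 1: The observed frequency is 6.4%.
Step 2: Compare with English frequencies:
  E: 12.7% (difference: 6.3%)
  T: 9.1% (difference: 2.7%)
  A: 8.2% (difference: 1.8%)
  O: 7.5% (difference: 1.1%)
  I: 7.0% (difference: 0.6%)
  N: 6.7% (difference: 0.3%)
  S: 6.3% (difference: 0.1%) <-- closest
  H: 6.1% (difference: 0.3%)
  R: 6.0% (difference: 0.4%)
  D: 4.3% (difference: 2.1%)
Step 3: 'I' most likely represents 'S' (frequency 6.3%).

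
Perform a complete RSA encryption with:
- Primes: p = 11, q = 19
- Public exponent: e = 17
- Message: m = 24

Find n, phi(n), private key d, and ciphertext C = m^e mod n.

Step 1: n = 11 * 19 = 209.
Step 2: phi(n) = (11-1)(19-1) = 10 * 18 = 180.
Step 3: Find d = 17^(-1) mod 180 = 53.
  Verify: 17 * 53 = 901 = 1 (mod 180).
Step 4: C = 24^17 mod 209 = 194.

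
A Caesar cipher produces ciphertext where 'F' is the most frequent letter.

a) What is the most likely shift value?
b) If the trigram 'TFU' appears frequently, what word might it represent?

Step 1: In English, 'E' is the most frequent letter (12.7%).
Step 2: The most frequent ciphertext letter is 'F' (position 5).
Step 3: Shift = (5 - 4) mod 26 = 1.
Step 4: Decrypt 'TFU' by shifting back 1:
  T -> S
  F -> E
  U -> T
Step 5: 'TFU' decrypts to 'SET'.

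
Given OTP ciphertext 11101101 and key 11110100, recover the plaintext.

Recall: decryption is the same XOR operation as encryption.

Step 1: XOR ciphertext with key:
  Ciphertext: 11101101
  Key:        11110100
  XOR:        00011001
Step 2: Plaintext = 00011001 = 25 in decimal.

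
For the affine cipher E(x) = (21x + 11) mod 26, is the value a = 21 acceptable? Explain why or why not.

Step 1: Compute gcd(21, 26).
Step 2: gcd(21, 26) = 1.
Since gcd = 1, 21 is coprime with 26, so it is a valid key.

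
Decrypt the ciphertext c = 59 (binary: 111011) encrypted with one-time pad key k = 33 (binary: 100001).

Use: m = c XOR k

Step 1: XOR ciphertext with key:
  Ciphertext: 111011
  Key:        100001
  XOR:        011010
Step 2: Plaintext = 011010 = 26 in decimal.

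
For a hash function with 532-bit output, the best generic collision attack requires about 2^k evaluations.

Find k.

Step 1: The hash has a 532-bit output.
Step 2: Collision resistance means it should be infeasible to find any x != y with h(x) = h(y).
By the birthday bound, a generic collision search succeeds after about sqrt(2^532) = 2^(532/2) = 2^266 evaluations.
Step 3: Security level = 266 bits.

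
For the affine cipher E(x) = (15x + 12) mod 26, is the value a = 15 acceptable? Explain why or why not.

Step 1: Compute gcd(15, 26).
Step 2: gcd(15, 26) = 1.
Since gcd = 1, 15 is coprime with 26, so it is a valid key.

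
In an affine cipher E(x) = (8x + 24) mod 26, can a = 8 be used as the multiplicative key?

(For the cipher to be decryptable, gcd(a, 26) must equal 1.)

Step 1: Compute gcd(8, 26).
Step 2: gcd(8, 26) = 2.
Since gcd = 2 != 1, 8 shares a common factor with 26, so it cannot be used.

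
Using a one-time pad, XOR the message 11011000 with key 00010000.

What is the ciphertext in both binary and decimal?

Step 1: Write out the XOR operation bit by bit:
  Message: 11011000
  Key:     00010000
  XOR:     11001000
Step 2: Convert to decimal: 11001000 = 200.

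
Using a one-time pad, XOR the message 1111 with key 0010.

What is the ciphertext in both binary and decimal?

Step 1: Write out the XOR operation bit by bit:
  Message: 1111
  Key:     0010
  XOR:     1101
Step 2: Convert to decimal: 1101 = 13.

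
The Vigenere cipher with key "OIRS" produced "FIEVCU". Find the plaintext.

Step 1: Extend key: OIRSOI
Step 2: Decrypt each letter (c - k) mod 26:
  F(5) - O(14) = (5-14) mod 26 = 17 = R
  I(8) - I(8) = (8-8) mod 26 = 0 = A
  E(4) - R(17) = (4-17) mod 26 = 13 = N
  V(21) - S(18) = (21-18) mod 26 = 3 = D
  C(2) - O(14) = (2-14) mod 26 = 14 = O
  U(20) - I(8) = (20-8) mod 26 = 12 = M
Plaintext: RANDOM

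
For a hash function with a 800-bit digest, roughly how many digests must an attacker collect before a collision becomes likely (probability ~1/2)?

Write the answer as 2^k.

Step 1: The birthday paradox gives collision probability ~50% after sqrt(2^n) = 2^(n/2) hashes.
Step 2: For 800-bit output: 2^(800/2) = 2^400.
Step 3: Approximately 2^400 hash computations needed.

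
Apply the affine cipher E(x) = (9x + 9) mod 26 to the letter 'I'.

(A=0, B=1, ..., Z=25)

Step 1: Convert 'I' to number: x = 8.
Step 2: E(8) = (9 * 8 + 9) mod 26 = 81 mod 26 = 3.
Step 3: Convert 3 back to letter: D.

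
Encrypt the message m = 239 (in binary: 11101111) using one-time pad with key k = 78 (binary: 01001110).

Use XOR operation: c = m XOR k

Step 1: Write out the XOR operation bit by bit:
  Message: 11101111
  Key:     01001110
  XOR:     10100001
Step 2: Convert to decimal: 10100001 = 161.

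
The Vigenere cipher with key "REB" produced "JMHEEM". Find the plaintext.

Step 1: Extend key: REBREB
Step 2: Decrypt each letter (c - k) mod 26:
  J(9) - R(17) = (9-17) mod 26 = 18 = S
  M(12) - E(4) = (12-4) mod 26 = 8 = I
  H(7) - B(1) = (7-1) mod 26 = 6 = G
  E(4) - R(17) = (4-17) mod 26 = 13 = N
  E(4) - E(4) = (4-4) mod 26 = 0 = A
  M(12) - B(1) = (12-1) mod 26 = 11 = L
Plaintext: SIGNAL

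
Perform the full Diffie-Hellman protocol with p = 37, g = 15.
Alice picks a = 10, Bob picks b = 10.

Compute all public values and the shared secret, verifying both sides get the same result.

Step 1: A = g^a mod p = 15^10 mod 37 = 21.
Step 2: B = g^b mod p = 15^10 mod 37 = 21.
Step 3: Alice computes s = B^a mod p = 21^10 mod 37 = 16.
Step 4: Bob computes s = A^b mod p = 21^10 mod 37 = 16.
Both sides agree: shared secret = 16.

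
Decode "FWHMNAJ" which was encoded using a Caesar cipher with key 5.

Step 1: Reverse the shift by subtracting 5 from each letter position.
  F (position 5) -> position (5-5) mod 26 = 0 -> A
  W (position 22) -> position (22-5) mod 26 = 17 -> R
  H (position 7) -> position (7-5) mod 26 = 2 -> C
  M (position 12) -> position (12-5) mod 26 = 7 -> H
  N (position 13) -> position (13-5) mod 26 = 8 -> I
  A (position 0) -> position (0-5) mod 26 = 21 -> V
  J (position 9) -> position (9-5) mod 26 = 4 -> E
Decrypted message: ARCHIVE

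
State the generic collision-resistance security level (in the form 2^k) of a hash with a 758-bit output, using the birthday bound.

Step 1: The birthday paradox gives collision probability ~50% after sqrt(2^n) = 2^(n/2) hashes.
Step 2: For 758-bit output: 2^(758/2) = 2^379.
Step 3: Approximately 2^379 hash computations needed.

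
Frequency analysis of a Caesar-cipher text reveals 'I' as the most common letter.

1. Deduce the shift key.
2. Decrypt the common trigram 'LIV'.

Step 1: In English, 'E' is the most frequent letter (12.7%).
Step 2: The most frequent ciphertext letter is 'I' (position 8).
Step 3: Shift = (8 - 4) mod 26 = 4.
Step 4: Decrypt 'LIV' by shifting back 4:
  L -> H
  I -> E
  V -> R
Step 5: 'LIV' decrypts to 'HER'.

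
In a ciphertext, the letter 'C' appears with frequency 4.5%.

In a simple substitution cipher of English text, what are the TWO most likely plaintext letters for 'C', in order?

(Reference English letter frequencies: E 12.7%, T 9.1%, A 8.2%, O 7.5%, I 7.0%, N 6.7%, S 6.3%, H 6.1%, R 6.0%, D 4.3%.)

Step 1: Observed frequency of 'C' is 4.5%.
Step 2: Compute distances to each reference frequency and sort:
  D (4.3%): difference = 0.2% <-- BEST
  R (6.0%): difference = 1.5% <-- RUNNER-UP
  H (6.1%): difference = 1.6%
  S (6.3%): difference = 1.8%
  N (6.7%): difference = 2.2%
Step 3: Most likely is 'D' (4.3%, diff 0.2%); second most likely is 'R' (6.0%, diff 1.5%).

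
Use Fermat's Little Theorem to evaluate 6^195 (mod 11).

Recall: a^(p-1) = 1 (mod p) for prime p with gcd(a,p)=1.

Step 1: Since 11 is prime, by Fermat's Little Theorem: 6^10 = 1 (mod 11).
Step 2: Reduce exponent: 195 mod 10 = 5.
Step 3: So 6^195 = 6^5 (mod 11).
Step 4: 6^5 mod 11 = 10.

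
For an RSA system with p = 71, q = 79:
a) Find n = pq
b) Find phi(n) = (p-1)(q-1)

Step 1: n = p * q = 71 * 79 = 5609.
Step 2: phi(n) = (p-1)(q-1) = 70 * 78 = 5460.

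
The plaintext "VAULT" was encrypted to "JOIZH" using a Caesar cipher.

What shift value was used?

Step 1: Compare first letters: V (position 21) -> J (position 9).
Step 2: Shift = (9 - 21) mod 26 = 14.
The shift value is 14.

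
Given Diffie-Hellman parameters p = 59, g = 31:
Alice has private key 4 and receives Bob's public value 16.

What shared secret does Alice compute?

Step 1: s = B^a mod p = 16^4 mod 59.
  16^1 mod 59 = 16
  16^2 mod 59 = (16 * 16) mod 59 = 20
  16^3 mod 59 = (20 * 16) mod 59 = 25
  16^4 mod 59 = (25 * 16) mod 59 = 46
Result: shared secret = 46.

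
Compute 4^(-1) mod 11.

Step 1: We need x such that 4 * x = 1 (mod 11).
Step 2: Using the extended Euclidean algorithm or trial:
  4 * 3 = 12 = 1 * 11 + 1.
Step 3: Since 12 mod 11 = 1, the inverse is x = 3.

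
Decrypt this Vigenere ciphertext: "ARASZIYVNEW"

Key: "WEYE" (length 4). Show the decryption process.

Step 1: Key 'WEYE' has length 4. Extended key: WEYEWEYEWEY
Step 2: Decrypt each position:
  A(0) - W(22) = 4 = E
  R(17) - E(4) = 13 = N
  A(0) - Y(24) = 2 = C
  S(18) - E(4) = 14 = O
  Z(25) - W(22) = 3 = D
  I(8) - E(4) = 4 = E
  Y(24) - Y(24) = 0 = A
  V(21) - E(4) = 17 = R
  N(13) - W(22) = 17 = R
  E(4) - E(4) = 0 = A
  W(22) - Y(24) = 24 = Y
Plaintext: ENCODEARRAY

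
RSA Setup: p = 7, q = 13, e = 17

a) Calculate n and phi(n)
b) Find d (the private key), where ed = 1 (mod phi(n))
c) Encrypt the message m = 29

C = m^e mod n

Step 1: n = 7 * 13 = 91.
Step 2: phi(n) = (7-1)(13-1) = 6 * 12 = 72.
Step 3: Find d = 17^(-1) mod 72 = 17.
  Verify: 17 * 17 = 289 = 1 (mod 72).
Step 4: C = 29^17 mod 91 = 22.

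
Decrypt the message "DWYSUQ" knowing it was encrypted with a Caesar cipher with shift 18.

Step 1: Reverse the shift by subtracting 18 from each letter position.
  D (position 3) -> position (3-18) mod 26 = 11 -> L
  W (position 22) -> position (22-18) mod 26 = 4 -> E
  Y (position 24) -> position (24-18) mod 26 = 6 -> G
  S (position 18) -> position (18-18) mod 26 = 0 -> A
  U (position 20) -> position (20-18) mod 26 = 2 -> C
  Q (position 16) -> position (16-18) mod 26 = 24 -> Y
Decrypted message: LEGACY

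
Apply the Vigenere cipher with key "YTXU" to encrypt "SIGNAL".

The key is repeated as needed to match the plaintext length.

Step 1: Repeat key to match plaintext length:
  Plaintext: SIGNAL
  Key:       YTXUYT
Step 2: Encrypt each letter:
  S(18) + Y(24) = (18+24) mod 26 = 16 = Q
  I(8) + T(19) = (8+19) mod 26 = 1 = B
  G(6) + X(23) = (6+23) mod 26 = 3 = D
  N(13) + U(20) = (13+20) mod 26 = 7 = H
  A(0) + Y(24) = (0+24) mod 26 = 24 = Y
  L(11) + T(19) = (11+19) mod 26 = 4 = E
Ciphertext: QBDHYE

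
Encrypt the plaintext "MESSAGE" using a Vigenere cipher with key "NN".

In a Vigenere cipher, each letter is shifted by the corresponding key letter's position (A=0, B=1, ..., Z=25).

Step 1: Repeat key to match plaintext length:
  Plaintext: MESSAGE
  Key:       NNNNNNN
Step 2: Encrypt each letter:
  M(12) + N(13) = (12+13) mod 26 = 25 = Z
  E(4) + N(13) = (4+13) mod 26 = 17 = R
  S(18) + N(13) = (18+13) mod 26 = 5 = F
  S(18) + N(13) = (18+13) mod 26 = 5 = F
  A(0) + N(13) = (0+13) mod 26 = 13 = N
  G(6) + N(13) = (6+13) mod 26 = 19 = T
  E(4) + N(13) = (4+13) mod 26 = 17 = R
Ciphertext: ZRFFNTR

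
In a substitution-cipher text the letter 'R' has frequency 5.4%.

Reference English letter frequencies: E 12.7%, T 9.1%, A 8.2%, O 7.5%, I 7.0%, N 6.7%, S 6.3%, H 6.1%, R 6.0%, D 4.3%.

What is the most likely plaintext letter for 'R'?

Step 1: The observed frequency is 5.4%.
Step 2: Compare with English frequencies:
  E: 12.7% (difference: 7.3%)
  T: 9.1% (difference: 3.7%)
  A: 8.2% (difference: 2.8%)
  O: 7.5% (difference: 2.1%)
  I: 7.0% (difference: 1.6%)
  N: 6.7% (difference: 1.3%)
  S: 6.3% (difference: 0.9%)
  H: 6.1% (difference: 0.7%)
  R: 6.0% (difference: 0.6%) <-- closest
  D: 4.3% (difference: 1.1%)
Step 3: 'R' most likely represents 'R' (frequency 6.0%).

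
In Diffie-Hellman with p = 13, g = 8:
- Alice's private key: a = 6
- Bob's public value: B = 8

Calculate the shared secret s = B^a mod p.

Step 1: s = B^a mod p = 8^6 mod 13.
  8^1 mod 13 = 8
  8^2 mod 13 = (8 * 8) mod 13 = 12
  8^3 mod 13 = (12 * 8) mod 13 = 5
  8^4 mod 13 = (5 * 8) mod 13 = 1
  8^5 mod 13 = (1 * 8) mod 13 = 8
  8^6 mod 13 = (8 * 8) mod 13 = 12
Result: shared secret = 12.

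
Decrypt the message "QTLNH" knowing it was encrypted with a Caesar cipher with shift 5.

Step 1: Reverse the shift by subtracting 5 from each letter position.
  Q (position 16) -> position (16-5) mod 26 = 11 -> L
  T (position 19) -> position (19-5) mod 26 = 14 -> O
  L (position 11) -> position (11-5) mod 26 = 6 -> G
  N (position 13) -> position (13-5) mod 26 = 8 -> I
  H (position 7) -> position (7-5) mod 26 = 2 -> C
Decrypted message: LOGIC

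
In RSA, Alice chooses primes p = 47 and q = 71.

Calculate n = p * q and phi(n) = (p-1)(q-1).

Step 1: n = p * q = 47 * 71 = 3337.
Step 2: phi(n) = (p-1)(q-1) = 46 * 70 = 3220.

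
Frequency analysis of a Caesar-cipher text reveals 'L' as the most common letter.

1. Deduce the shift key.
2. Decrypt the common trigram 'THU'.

Step 1: In English, 'E' is the most frequent letter (12.7%).
Step 2: The most frequent ciphertext letter is 'L' (position 11).
Step 3: Shift = (11 - 4) mod 26 = 7.
Step 4: Decrypt 'THU' by shifting back 7:
  T -> M
  H -> A
  U -> N
Step 5: 'THU' decrypts to 'MAN'.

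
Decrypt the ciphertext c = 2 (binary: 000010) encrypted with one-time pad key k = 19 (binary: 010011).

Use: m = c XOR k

Step 1: XOR ciphertext with key:
  Ciphertext: 000010
  Key:        010011
  XOR:        010001
Step 2: Plaintext = 010001 = 17 in decimal.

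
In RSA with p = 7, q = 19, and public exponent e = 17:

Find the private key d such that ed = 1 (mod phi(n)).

Step 1: n = 7 * 19 = 133.
Step 2: phi(n) = 6 * 18 = 108.
Step 3: Find d such that 17 * d = 1 (mod 108).
Step 4: d = 17^(-1) mod 108 = 89.
Verification: 17 * 89 = 1513 = 14 * 108 + 1.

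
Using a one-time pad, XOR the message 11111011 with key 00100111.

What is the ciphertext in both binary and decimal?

Step 1: Write out the XOR operation bit by bit:
  Message: 11111011
  Key:     00100111
  XOR:     11011100
Step 2: Convert to decimal: 11011100 = 220.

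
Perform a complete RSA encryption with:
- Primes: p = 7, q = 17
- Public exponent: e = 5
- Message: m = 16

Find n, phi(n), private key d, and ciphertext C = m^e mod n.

Step 1: n = 7 * 17 = 119.
Step 2: phi(n) = (7-1)(17-1) = 6 * 16 = 96.
Step 3: Find d = 5^(-1) mod 96 = 77.
  Verify: 5 * 77 = 385 = 1 (mod 96).
Step 4: C = 16^5 mod 119 = 67.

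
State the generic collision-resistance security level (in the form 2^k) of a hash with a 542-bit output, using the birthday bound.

Step 1: The birthday paradox gives collision probability ~50% after sqrt(2^n) = 2^(n/2) hashes.
Step 2: For 542-bit output: 2^(542/2) = 2^271.
Step 3: Approximately 2^271 hash computations needed.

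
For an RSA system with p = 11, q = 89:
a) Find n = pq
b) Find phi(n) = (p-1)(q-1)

Step 1: n = p * q = 11 * 89 = 979.
Step 2: phi(n) = (p-1)(q-1) = 10 * 88 = 880.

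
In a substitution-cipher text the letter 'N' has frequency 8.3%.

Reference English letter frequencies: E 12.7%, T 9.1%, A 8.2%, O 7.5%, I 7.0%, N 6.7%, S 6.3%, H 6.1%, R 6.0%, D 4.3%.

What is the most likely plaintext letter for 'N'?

Step 1: The observed frequency is 8.3%.
Step 2: Compare with English frequencies:
  E: 12.7% (difference: 4.4%)
  T: 9.1% (difference: 0.8%)
  A: 8.2% (difference: 0.1%) <-- closest
  O: 7.5% (difference: 0.8%)
  I: 7.0% (difference: 1.3%)
  N: 6.7% (difference: 1.6%)
  S: 6.3% (difference: 2.0%)
  H: 6.1% (difference: 2.2%)
  R: 6.0% (difference: 2.3%)
  D: 4.3% (difference: 4.0%)
Step 3: 'N' most likely represents 'A' (frequency 8.2%).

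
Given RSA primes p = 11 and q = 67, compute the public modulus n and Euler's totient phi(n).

Step 1: n = p * q = 11 * 67 = 737.
Step 2: phi(n) = (p-1)(q-1) = 10 * 66 = 660.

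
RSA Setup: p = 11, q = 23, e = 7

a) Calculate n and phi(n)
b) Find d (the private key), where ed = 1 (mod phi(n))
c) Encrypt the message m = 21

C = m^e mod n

Step 1: n = 11 * 23 = 253.
Step 2: phi(n) = (11-1)(23-1) = 10 * 22 = 220.
Step 3: Find d = 7^(-1) mod 220 = 63.
  Verify: 7 * 63 = 441 = 1 (mod 220).
Step 4: C = 21^7 mod 253 = 10.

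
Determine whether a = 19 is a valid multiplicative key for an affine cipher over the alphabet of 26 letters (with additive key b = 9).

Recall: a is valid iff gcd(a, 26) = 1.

Step 1: Compute gcd(19, 26).
Step 2: gcd(19, 26) = 1.
Since gcd = 1, 19 is coprime with 26, so it is a valid key.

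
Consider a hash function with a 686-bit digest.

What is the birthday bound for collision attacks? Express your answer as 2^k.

Step 1: The birthday paradox gives collision probability ~50% after sqrt(2^n) = 2^(n/2) hashes.
Step 2: For 686-bit output: 2^(686/2) = 2^343.
Step 3: Approximately 2^343 hash computations needed.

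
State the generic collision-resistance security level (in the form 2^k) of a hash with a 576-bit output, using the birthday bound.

Step 1: The birthday paradox gives collision probability ~50% after sqrt(2^n) = 2^(n/2) hashes.
Step 2: For 576-bit output: 2^(576/2) = 2^288.
Step 3: Approximately 2^288 hash computations needed.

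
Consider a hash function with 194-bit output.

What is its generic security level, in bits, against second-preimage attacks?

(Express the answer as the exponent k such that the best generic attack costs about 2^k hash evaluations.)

Step 1: The hash has a 194-bit output.
Step 2: Second-preimage resistance means: given a specific input x, it should be infeasible to find a different y with h(y) = h(x).
With a 194-bit output, a generic search for a second preimage costs about 2^194 evaluations (each trial matches the fixed target with probability 2^-194).
Step 3: Security level = 194 bits.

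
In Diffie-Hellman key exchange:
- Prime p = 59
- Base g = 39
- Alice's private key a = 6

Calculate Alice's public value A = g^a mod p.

Step 1: A = g^a mod p = 39^6 mod 59.
  39^1 mod 59 = 39
  39^2 mod 59 = (39 * 39) mod 59 = 46
  39^3 mod 59 = (46 * 39) mod 59 = 24
  39^4 mod 59 = (24 * 39) mod 59 = 51
  39^5 mod 59 = (51 * 39) mod 59 = 42
  39^6 mod 59 = (42 * 39) mod 59 = 45
Result: A = 45.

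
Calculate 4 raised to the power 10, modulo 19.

Step 1: Compute 4^10 mod 19 step by step, reducing modulo 19 at each step.
  4^1 mod 19 = 4
  4^2 mod 19 = (4 * 4) mod 19 = 16
  4^3 mod 19 = (16 * 4) mod 19 = 7
  4^4 mod 19 = (7 * 4) mod 19 = 9
  4^5 mod 19 = (9 * 4) mod 19 = 17
  4^6 mod 19 = (17 * 4) mod 19 = 11
  4^7 mod 19 = (11 * 4) mod 19 = 6
  4^8 mod 19 = (6 * 4) mod 19 = 5
  4^9 mod 19 = (5 * 4) mod 19 = 1
  4^10 mod 19 = (1 * 4) mod 19 = 4
Step 2: Result = 4.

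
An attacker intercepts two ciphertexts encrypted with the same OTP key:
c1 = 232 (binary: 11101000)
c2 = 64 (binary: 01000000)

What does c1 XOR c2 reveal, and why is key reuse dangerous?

Step 1: c1 XOR c2 = (m1 XOR k) XOR (m2 XOR k).
Step 2: By XOR associativity/commutativity: = m1 XOR m2 XOR k XOR k = m1 XOR m2.
Step 3: 11101000 XOR 01000000 = 10101000 = 168.
Step 4: The key cancels out! An attacker learns m1 XOR m2 = 168, revealing the relationship between plaintexts.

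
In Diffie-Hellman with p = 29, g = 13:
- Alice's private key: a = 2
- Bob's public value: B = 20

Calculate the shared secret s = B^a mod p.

Step 1: s = B^a mod p = 20^2 mod 29.
  20^1 mod 29 = 20
  20^2 mod 29 = (20 * 20) mod 29 = 23
Result: shared secret = 23.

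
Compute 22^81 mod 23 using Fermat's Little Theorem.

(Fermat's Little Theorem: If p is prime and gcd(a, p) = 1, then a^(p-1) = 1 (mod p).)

Step 1: Since 23 is prime, by Fermat's Little Theorem: 22^22 = 1 (mod 23).
Step 2: Reduce exponent: 81 mod 22 = 15.
Step 3: So 22^81 = 22^15 (mod 23).
Step 4: 22^15 mod 23 = 22.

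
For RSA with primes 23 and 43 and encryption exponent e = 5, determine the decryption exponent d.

Step 1: n = 23 * 43 = 989.
Step 2: phi(n) = 22 * 42 = 924.
Step 3: Find d such that 5 * d = 1 (mod 924).
Step 4: d = 5^(-1) mod 924 = 185.
Verification: 5 * 185 = 925 = 1 * 924 + 1.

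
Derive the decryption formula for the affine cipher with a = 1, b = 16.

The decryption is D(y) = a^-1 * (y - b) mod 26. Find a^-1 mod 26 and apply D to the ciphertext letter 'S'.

Step 1: Find a^-1, the modular inverse of 1 mod 26.
Step 2: We need 1 * a^-1 = 1 (mod 26).
Step 3: 1 * 1 = 1 = 0 * 26 + 1, so a^-1 = 1.
Step 4: D(y) = 1(y - 16) mod 26.
Step 5: Apply to 'S' (y = 18): D(18) = 1 * (18 - 16) mod 26 = 1 * 2 mod 26 = 2 -> 'C'.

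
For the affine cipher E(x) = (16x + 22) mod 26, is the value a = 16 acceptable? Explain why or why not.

Step 1: Compute gcd(16, 26).
Step 2: gcd(16, 26) = 2.
Since gcd = 2 != 1, 16 shares a common factor with 26, so it cannot be used.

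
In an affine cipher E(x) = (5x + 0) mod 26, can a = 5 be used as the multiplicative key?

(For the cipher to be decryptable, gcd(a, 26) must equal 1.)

Step 1: Compute gcd(5, 26).
Step 2: gcd(5, 26) = 1.
Since gcd = 1, 5 is coprime with 26, so it is a valid key.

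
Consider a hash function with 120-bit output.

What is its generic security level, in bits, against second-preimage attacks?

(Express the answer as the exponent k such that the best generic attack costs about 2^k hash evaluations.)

Step 1: The hash has a 120-bit output.
Step 2: Second-preimage resistance means: given a specific input x, it should be infeasible to find a different y with h(y) = h(x).
With a 120-bit output, a generic search for a second preimage costs about 2^120 evaluations (each trial matches the fixed target with probability 2^-120).
Step 3: Security level = 120 bits.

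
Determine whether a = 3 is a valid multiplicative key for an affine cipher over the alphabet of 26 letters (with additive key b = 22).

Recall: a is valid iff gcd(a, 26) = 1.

Step 1: Compute gcd(3, 26).
Step 2: gcd(3, 26) = 1.
Since gcd = 1, 3 is coprime with 26, so it is a valid key.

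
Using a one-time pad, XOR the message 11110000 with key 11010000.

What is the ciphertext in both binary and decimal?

Step 1: Write out the XOR operation bit by bit:
  Message: 11110000
  Key:     11010000
  XOR:     00100000
Step 2: Convert to decimal: 00100000 = 32.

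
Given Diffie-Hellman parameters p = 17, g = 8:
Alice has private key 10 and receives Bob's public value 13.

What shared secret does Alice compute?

Step 1: s = B^a mod p = 13^10 mod 17.
  13^1 mod 17 = 13
  13^2 mod 17 = (13 * 13) mod 17 = 16
  13^3 mod 17 = (16 * 13) mod 17 = 4
  13^4 mod 17 = (4 * 13) mod 17 = 1
  13^5 mod 17 = (1 * 13) mod 17 = 13
  13^6 mod 17 = (13 * 13) mod 17 = 16
  13^7 mod 17 = (16 * 13) mod 17 = 4
  13^8 mod 17 = (4 * 13) mod 17 = 1
  13^9 mod 17 = (1 * 13) mod 17 = 13
  13^10 mod 17 = (13 * 13) mod 17 = 16
Result: shared secret = 16.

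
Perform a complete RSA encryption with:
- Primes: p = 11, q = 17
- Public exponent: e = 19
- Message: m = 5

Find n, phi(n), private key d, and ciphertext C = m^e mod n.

Step 1: n = 11 * 17 = 187.
Step 2: phi(n) = (11-1)(17-1) = 10 * 16 = 160.
Step 3: Find d = 19^(-1) mod 160 = 59.
  Verify: 19 * 59 = 1121 = 1 (mod 160).
Step 4: C = 5^19 mod 187 = 108.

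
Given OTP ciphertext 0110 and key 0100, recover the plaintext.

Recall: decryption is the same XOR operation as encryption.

Step 1: XOR ciphertext with key:
  Ciphertext: 0110
  Key:        0100
  XOR:        0010
Step 2: Plaintext = 0010 = 2 in decimal.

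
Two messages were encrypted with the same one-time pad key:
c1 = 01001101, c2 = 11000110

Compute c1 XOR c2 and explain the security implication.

Step 1: c1 XOR c2 = (m1 XOR k) XOR (m2 XOR k).
Step 2: By XOR associativity/commutativity: = m1 XOR m2 XOR k XOR k = m1 XOR m2.
Step 3: 01001101 XOR 11000110 = 10001011 = 139.
Step 4: The key cancels out! An attacker learns m1 XOR m2 = 139, revealing the relationship between plaintexts.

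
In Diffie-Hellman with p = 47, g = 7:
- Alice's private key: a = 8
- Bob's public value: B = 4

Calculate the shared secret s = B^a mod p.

Step 1: s = B^a mod p = 4^8 mod 47.
  4^1 mod 47 = 4
  4^2 mod 47 = (4 * 4) mod 47 = 16
  4^3 mod 47 = (16 * 4) mod 47 = 17
  4^4 mod 47 = (17 * 4) mod 47 = 21
  4^5 mod 47 = (21 * 4) mod 47 = 37
  4^6 mod 47 = (37 * 4) mod 47 = 7
  4^7 mod 47 = (7 * 4) mod 47 = 28
  4^8 mod 47 = (28 * 4) mod 47 = 18
Result: shared secret = 18.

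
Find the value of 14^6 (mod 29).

Step 1: Compute 14^6 mod 29 step by step, reducing modulo 29 at each step.
  14^1 mod 29 = 14
  14^2 mod 29 = (14 * 14) mod 29 = 22
  14^3 mod 29 = (22 * 14) mod 29 = 18
  14^4 mod 29 = (18 * 14) mod 29 = 20
  14^5 mod 29 = (20 * 14) mod 29 = 19
  14^6 mod 29 = (19 * 14) mod 29 = 5
Step 2: Result = 5.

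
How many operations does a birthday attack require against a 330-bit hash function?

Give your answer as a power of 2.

Step 1: The birthday paradox gives collision probability ~50% after sqrt(2^n) = 2^(n/2) hashes.
Step 2: For 330-bit output: 2^(330/2) = 2^165.
Step 3: Approximately 2^165 hash computations needed.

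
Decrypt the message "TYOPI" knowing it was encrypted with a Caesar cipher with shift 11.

Step 1: Reverse the shift by subtracting 11 from each letter position.
  T (position 19) -> position (19-11) mod 26 = 8 -> I
  Y (position 24) -> position (24-11) mod 26 = 13 -> N
  O (position 14) -> position (14-11) mod 26 = 3 -> D
  P (position 15) -> position (15-11) mod 26 = 4 -> E
  I (position 8) -> position (8-11) mod 26 = 23 -> X
Decrypted message: INDEX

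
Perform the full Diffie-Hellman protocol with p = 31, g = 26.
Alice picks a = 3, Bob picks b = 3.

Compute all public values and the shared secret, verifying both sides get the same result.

Step 1: A = g^a mod p = 26^3 mod 31 = 30.
Step 2: B = g^b mod p = 26^3 mod 31 = 30.
Step 3: Alice computes s = B^a mod p = 30^3 mod 31 = 30.
Step 4: Bob computes s = A^b mod p = 30^3 mod 31 = 30.
Both sides agree: shared secret = 30.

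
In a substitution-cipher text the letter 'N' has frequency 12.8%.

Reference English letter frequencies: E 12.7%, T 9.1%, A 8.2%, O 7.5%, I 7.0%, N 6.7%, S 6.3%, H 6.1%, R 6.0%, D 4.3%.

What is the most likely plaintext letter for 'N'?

Step 1: The observed frequency is 12.8%.
Step 2: Compare with English frequencies:
  E: 12.7% (difference: 0.1%) <-- closest
  T: 9.1% (difference: 3.7%)
  A: 8.2% (difference: 4.6%)
  O: 7.5% (difference: 5.3%)
  I: 7.0% (difference: 5.8%)
  N: 6.7% (difference: 6.1%)
  S: 6.3% (difference: 6.5%)
  H: 6.1% (difference: 6.7%)
  R: 6.0% (difference: 6.8%)
  D: 4.3% (difference: 8.5%)
Step 3: 'N' most likely represents 'E' (frequency 12.7%).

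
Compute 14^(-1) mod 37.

Step 1: We need x such that 14 * x = 1 (mod 37).
Step 2: Using the extended Euclidean algorithm or trial:
  14 * 8 = 112 = 3 * 37 + 1.
Step 3: Since 112 mod 37 = 1, the inverse is x = 8.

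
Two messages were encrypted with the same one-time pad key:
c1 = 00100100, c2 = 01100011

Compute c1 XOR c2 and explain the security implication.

Step 1: c1 XOR c2 = (m1 XOR k) XOR (m2 XOR k).
Step 2: By XOR associativity/commutativity: = m1 XOR m2 XOR k XOR k = m1 XOR m2.
Step 3: 00100100 XOR 01100011 = 01000111 = 71.
Step 4: The key cancels out! An attacker learns m1 XOR m2 = 71, revealing the relationship between plaintexts.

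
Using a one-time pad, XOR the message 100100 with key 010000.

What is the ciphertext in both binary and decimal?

Step 1: Write out the XOR operation bit by bit:
  Message: 100100
  Key:     010000
  XOR:     110100
Step 2: Convert to decimal: 110100 = 52.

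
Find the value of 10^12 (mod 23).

Step 1: Compute 10^12 mod 23 step by step, reducing modulo 23 at each step.
  10^1 mod 23 = 10
  10^2 mod 23 = (10 * 10) mod 23 = 8
  10^3 mod 23 = (8 * 10) mod 23 = 11
  10^4 mod 23 = (11 * 10) mod 23 = 18
  10^5 mod 23 = (18 * 10) mod 23 = 19
  10^6 mod 23 = (19 * 10) mod 23 = 6
  10^7 mod 23 = (6 * 10) mod 23 = 14
  10^8 mod 23 = (14 * 10) mod 23 = 2
  10^9 mod 23 = (2 * 10) mod 23 = 20
  10^10 mod 23 = (20 * 10) mod 23 = 16
  10^11 mod 23 = (16 * 10) mod 23 = 22
  10^12 mod 23 = (22 * 10) mod 23 = 13
Step 2: Result = 13.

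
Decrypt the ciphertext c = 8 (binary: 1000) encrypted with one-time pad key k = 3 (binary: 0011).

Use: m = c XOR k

Step 1: XOR ciphertext with key:
  Ciphertext: 1000
  Key:        0011
  XOR:        1011
Step 2: Plaintext = 1011 = 11 in decimal.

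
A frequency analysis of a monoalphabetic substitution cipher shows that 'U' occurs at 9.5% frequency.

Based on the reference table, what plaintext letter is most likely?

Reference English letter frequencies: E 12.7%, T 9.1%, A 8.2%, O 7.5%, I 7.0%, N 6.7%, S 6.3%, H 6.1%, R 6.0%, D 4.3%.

Step 1: The observed frequency is 9.5%.
Step 2: Compare with English frequencies:
  E: 12.7% (difference: 3.2%)
  T: 9.1% (difference: 0.4%) <-- closest
  A: 8.2% (difference: 1.3%)
  O: 7.5% (difference: 2.0%)
  I: 7.0% (difference: 2.5%)
  N: 6.7% (difference: 2.8%)
  S: 6.3% (difference: 3.2%)
  H: 6.1% (difference: 3.4%)
  R: 6.0% (difference: 3.5%)
  D: 4.3% (difference: 5.2%)
Step 3: 'U' most likely represents 'T' (frequency 9.1%).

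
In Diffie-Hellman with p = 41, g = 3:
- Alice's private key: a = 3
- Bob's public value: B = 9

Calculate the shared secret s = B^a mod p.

Step 1: s = B^a mod p = 9^3 mod 41.
  9^1 mod 41 = 9
  9^2 mod 41 = (9 * 9) mod 41 = 40
  9^3 mod 41 = (40 * 9) mod 41 = 32
Result: shared secret = 32.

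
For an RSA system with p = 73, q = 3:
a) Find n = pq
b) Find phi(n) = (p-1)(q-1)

Step 1: n = p * q = 73 * 3 = 219.
Step 2: phi(n) = (p-1)(q-1) = 72 * 2 = 144.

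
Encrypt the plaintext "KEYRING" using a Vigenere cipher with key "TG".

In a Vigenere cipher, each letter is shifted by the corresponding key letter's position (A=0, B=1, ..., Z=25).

Step 1: Repeat key to match plaintext length:
  Plaintext: KEYRING
  Key:       TGTGTGT
Step 2: Encrypt each letter:
  K(10) + T(19) = (10+19) mod 26 = 3 = D
  E(4) + G(6) = (4+6) mod 26 = 10 = K
  Y(24) + T(19) = (24+19) mod 26 = 17 = R
  R(17) + G(6) = (17+6) mod 26 = 23 = X
  I(8) + T(19) = (8+19) mod 26 = 1 = B
  N(13) + G(6) = (13+6) mod 26 = 19 = T
  G(6) + T(19) = (6+19) mod 26 = 25 = Z
Ciphertext: DKRXBTZ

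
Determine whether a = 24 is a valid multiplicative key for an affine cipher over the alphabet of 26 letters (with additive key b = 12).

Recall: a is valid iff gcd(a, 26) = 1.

Step 1: Compute gcd(24, 26).
Step 2: gcd(24, 26) = 2.
Since gcd = 2 != 1, 24 shares a common factor with 26, so it cannot be used.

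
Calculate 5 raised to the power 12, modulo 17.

Step 1: Compute 5^12 mod 17 step by step, reducing modulo 17 at each step.
  5^1 mod 17 = 5
  5^2 mod 17 = (5 * 5) mod 17 = 8
  5^3 mod 17 = (8 * 5) mod 17 = 6
  5^4 mod 17 = (6 * 5) mod 17 = 13
  5^5 mod 17 = (13 * 5) mod 17 = 14
  5^6 mod 17 = (14 * 5) mod 17 = 2
  5^7 mod 17 = (2 * 5) mod 17 = 10
  5^8 mod 17 = (10 * 5) mod 17 = 16
  5^9 mod 17 = (16 * 5) mod 17 = 12
  5^10 mod 17 = (12 * 5) mod 17 = 9
  5^11 mod 17 = (9 * 5) mod 17 = 11
  5^12 mod 17 = (11 * 5) mod 17 = 4
Step 2: Result = 4.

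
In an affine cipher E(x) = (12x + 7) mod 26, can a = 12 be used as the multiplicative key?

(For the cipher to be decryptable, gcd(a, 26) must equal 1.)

Step 1: Compute gcd(12, 26).
Step 2: gcd(12, 26) = 2.
Since gcd = 2 != 1, 12 shares a common factor with 26, so it cannot be used.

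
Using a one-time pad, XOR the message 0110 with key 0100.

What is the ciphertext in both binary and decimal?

Step 1: Write out the XOR operation bit by bit:
  Message: 0110
  Key:     0100
  XOR:     0010
Step 2: Convert to decimal: 0010 = 2.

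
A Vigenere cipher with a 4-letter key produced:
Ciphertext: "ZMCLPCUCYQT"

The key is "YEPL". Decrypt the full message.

Step 1: Key 'YEPL' has length 4. Extended key: YEPLYEPLYEP
Step 2: Decrypt each position:
  Z(25) - Y(24) = 1 = B
  M(12) - E(4) = 8 = I
  C(2) - P(15) = 13 = N
  L(11) - L(11) = 0 = A
  P(15) - Y(24) = 17 = R
  C(2) - E(4) = 24 = Y
  U(20) - P(15) = 5 = F
  C(2) - L(11) = 17 = R
  Y(24) - Y(24) = 0 = A
  Q(16) - E(4) = 12 = M
  T(19) - P(15) = 4 = E
Plaintext: BINARYFRAME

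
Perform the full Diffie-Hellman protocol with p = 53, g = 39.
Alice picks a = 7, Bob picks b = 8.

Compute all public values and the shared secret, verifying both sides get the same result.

Step 1: A = g^a mod p = 39^7 mod 53 = 51.
Step 2: B = g^b mod p = 39^8 mod 53 = 28.
Step 3: Alice computes s = B^a mod p = 28^7 mod 53 = 44.
Step 4: Bob computes s = A^b mod p = 51^8 mod 53 = 44.
Both sides agree: shared secret = 44.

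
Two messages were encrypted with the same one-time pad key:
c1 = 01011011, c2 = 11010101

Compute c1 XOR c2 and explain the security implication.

Step 1: c1 XOR c2 = (m1 XOR k) XOR (m2 XOR k).
Step 2: By XOR associativity/commutativity: = m1 XOR m2 XOR k XOR k = m1 XOR m2.
Step 3: 01011011 XOR 11010101 = 10001110 = 142.
Step 4: The key cancels out! An attacker learns m1 XOR m2 = 142, revealing the relationship between plaintexts.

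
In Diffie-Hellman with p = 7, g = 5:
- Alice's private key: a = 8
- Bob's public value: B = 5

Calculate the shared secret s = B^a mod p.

Step 1: s = B^a mod p = 5^8 mod 7.
  5^1 mod 7 = 5
  5^2 mod 7 = (5 * 5) mod 7 = 4
  5^3 mod 7 = (4 * 5) mod 7 = 6
  5^4 mod 7 = (6 * 5) mod 7 = 2
  5^5 mod 7 = (2 * 5) mod 7 = 3
  5^6 mod 7 = (3 * 5) mod 7 = 1
  5^7 mod 7 = (1 * 5) mod 7 = 5
  5^8 mod 7 = (5 * 5) mod 7 = 4
Result: shared secret = 4.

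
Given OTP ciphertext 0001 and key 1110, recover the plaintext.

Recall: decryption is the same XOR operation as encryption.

Step 1: XOR ciphertext with key:
  Ciphertext: 0001
  Key:        1110
  XOR:        1111
Step 2: Plaintext = 1111 = 15 in decimal.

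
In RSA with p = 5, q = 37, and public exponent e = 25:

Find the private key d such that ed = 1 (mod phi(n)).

Step 1: n = 5 * 37 = 185.
Step 2: phi(n) = 4 * 36 = 144.
Step 3: Find d such that 25 * d = 1 (mod 144).
Step 4: d = 25^(-1) mod 144 = 121.
Verification: 25 * 121 = 3025 = 21 * 144 + 1.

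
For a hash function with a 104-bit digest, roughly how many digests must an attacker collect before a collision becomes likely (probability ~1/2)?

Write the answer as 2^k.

Step 1: The birthday paradox gives collision probability ~50% after sqrt(2^n) = 2^(n/2) hashes.
Step 2: For 104-bit output: 2^(104/2) = 2^52.
Step 3: Approximately 2^52 hash computations needed.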